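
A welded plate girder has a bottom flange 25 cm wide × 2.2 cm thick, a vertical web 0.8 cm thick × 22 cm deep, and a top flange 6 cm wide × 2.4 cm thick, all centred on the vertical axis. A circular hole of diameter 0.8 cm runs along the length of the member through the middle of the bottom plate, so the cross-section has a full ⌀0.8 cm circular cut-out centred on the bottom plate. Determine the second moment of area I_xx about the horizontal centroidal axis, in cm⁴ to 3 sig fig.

Treat the section as a set of non-overlapping primitives; coordinates are from the bounding-box lower-left.
Bottom plate: 25 × 2.2, A = 55 cm², y = 1.1 cm, Ī = 22.183 cm⁴.
Web plate: 0.8 × 22, A = 17.6 cm², y = 13.2 cm, Ī = 709.87 cm⁴.
Top plate: 6 × 2.4, A = 14.4 cm², y = 25.4 cm, Ī = 6.912 cm⁴.
Hole (subtracted): ⌀0.8, A = 0.50265 cm², y = 1.1 cm, Ī = 0.020106 cm⁴.
Centroid: ȳ = ΣA·y / ΣA = 7.6075 cm.
Transfer each piece to the horizontal centroidal axis using Ī + A·d² with d = y − 7.6075:
  bottom plate: d = -6.5075 cm → contributes +2351.3 cm⁴
  web plate: d = 5.5925 cm → contributes +1260.3 cm⁴
  top plate: d = 17.793 cm → contributes +4565.6 cm⁴
  hole: d = -6.5075 cm → contributes −21.306 cm⁴
Total I = 8155.9 cm⁴.

I_xx ≈ 8160 cm⁴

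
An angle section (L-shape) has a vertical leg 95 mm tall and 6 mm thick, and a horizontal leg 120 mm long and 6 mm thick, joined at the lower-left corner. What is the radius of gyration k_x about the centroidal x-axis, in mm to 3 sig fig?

k_x ≈ 28.9 mm

Decompose the section into non-overlapping parts with the origin at the bottom-left of its bounding rectangle.
Vertical leg: 6 × 95, A = 570 mm², y = 47.5 mm, Ī = 428 688 mm⁴.
Horizontal leg (remainder): 114 × 6, A = 684 mm², y = 3 mm, Ī = 2 052 mm⁴.
Centroid: ȳ = ΣA·y / ΣA = 23.227 mm.
Transfer each piece to the centroidal x-axis using Ī + A·d² with d = y − 23.227:
  vertical leg: d = 24.273 mm → contributes +764 512 mm⁴
  horizontal leg (remainder): d = -20.227 mm → contributes +281 906 mm⁴
Total I = 1 046 417 mm⁴.
Radius of gyration: k = √(I/A) = √(1 046 417 / 1 254) = 28.887 mm.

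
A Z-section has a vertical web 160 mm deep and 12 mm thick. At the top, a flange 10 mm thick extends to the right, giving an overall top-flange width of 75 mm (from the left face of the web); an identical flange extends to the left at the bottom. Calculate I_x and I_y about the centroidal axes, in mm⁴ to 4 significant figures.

I_x ≈ 1.119 × 10⁷ mm⁴, I_y ≈ 2.212 × 10⁶ mm⁴

Split into non-overlapping primitives; take the origin at the lower-left of the bounding box.
Web: 12 × 160, A = 1 920 mm², y = 80 mm, Ī = 4 096 000 mm⁴.
Top flange (beyond web): 63 × 10, A = 630 mm², y = 155 mm, Ī = 5 250 mm⁴.
Bottom flange (beyond web): 63 × 10, A = 630 mm², y = 5 mm, Ī = 5 250 mm⁴.
Centroid: ȳ = ΣA·y / ΣA = 80 mm.
Transfer each piece to the centroidal x-axis using Ī + A·d² with d = y − 80:
  web: d = 0 mm → contributes +4 096 000 mm⁴
  top flange (beyond web): d = 75 mm → contributes +3 549 000 mm⁴
  bottom flange (beyond web): d = -75 mm → contributes +3 549 000 mm⁴
Total I = 11 194 000 mm⁴.
For the y-axis: x̄ = 69 mm.
Repeating about the centroidal y-axis gives I_y = 2 211 660 mm⁴.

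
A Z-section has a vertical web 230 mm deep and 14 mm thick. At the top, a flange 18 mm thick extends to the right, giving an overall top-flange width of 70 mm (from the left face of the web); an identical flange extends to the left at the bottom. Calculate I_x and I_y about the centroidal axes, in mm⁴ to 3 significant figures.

Break the section into simple shapes (no overlaps), measuring from the bottom-left corner of the bounding box.
Web: 14 × 230, A = 3 220 mm², y = 115 mm, Ī = 14 194 833 mm⁴.
Top flange (beyond web): 56 × 18, A = 1 008 mm², y = 221 mm, Ī = 27 216 mm⁴.
Bottom flange (beyond web): 56 × 18, A = 1 008 mm², y = 9 mm, Ī = 27 216 mm⁴.
Centroid: ȳ = ΣA·y / ΣA = 115 mm.
Transfer each piece to the centroidal x-axis using Ī + A·d² with d = y − 115:
  web: d = 0 mm → contributes +14 194 833 mm⁴
  top flange (beyond web): d = 106 mm → contributes +11 353 104 mm⁴
  bottom flange (beyond web): d = -106 mm → contributes +11 353 104 mm⁴
Total I = 36 901 041 mm⁴.
For the y-axis: x̄ = 63 mm.
Repeating about the centroidal y-axis gives I_y = 3 049 041 mm⁴.

I_x ≈ 3.69 × 10⁷ mm⁴, I_y ≈ 3.05 × 10⁶ mm⁴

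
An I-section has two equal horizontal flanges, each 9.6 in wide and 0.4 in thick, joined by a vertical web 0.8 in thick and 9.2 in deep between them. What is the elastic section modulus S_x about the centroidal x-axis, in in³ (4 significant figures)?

S_x ≈ 45.79 in³

Split into non-overlapping primitives; take the origin at the lower-left of the bounding box.
Bottom flange: 9.6 × 0.4, A = 3.84 in², y = 0.2 in, Ī = 0.0512 in⁴.
Web: 0.8 × 9.2, A = 7.36 in², y = 5 in, Ī = 51.9125 in⁴.
Top flange: 9.6 × 0.4, A = 3.84 in², y = 9.8 in, Ī = 0.0512 in⁴.
By symmetry the centroid is at mid-height, ȳ = 5 in.
Transfer each piece to the centroidal x-axis using Ī + A·d² with d = y − 5:
  bottom flange: d = -4.8 in → contributes +88.5248 in⁴
  web: d = 0 in → contributes +51.9125 in⁴
  top flange: d = 4.8 in → contributes +88.5248 in⁴
Total I = 228.962 in⁴.
Extreme fibre distance c = 5 in; S = I/c = 45.7924 in³.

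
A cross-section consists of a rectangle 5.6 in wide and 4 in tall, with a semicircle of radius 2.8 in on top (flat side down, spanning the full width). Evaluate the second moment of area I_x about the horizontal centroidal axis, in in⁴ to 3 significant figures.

I_x ≈ 117 in⁴

Treat the section as a set of non-overlapping primitives; coordinates are from the bounding-box lower-left.
Rectangular body: 5.6 × 4, A = 22.4 in², y = 2 in, Ī = 29.867 in⁴.
Semicircular cap: semicircle r = 2.8, A = 12.315 in², y = 5.1884 in, Ī = 6.7463 in⁴.
Centroid: ȳ = ΣA·y / ΣA = 3.1311 in.
Transfer each piece to the horizontal centroidal axis using Ī + A·d² with d = y − 3.1311:
  rectangular body: d = -1.1311 in → contributes +58.523 in⁴
  semicircular cap: d = 2.0573 in → contributes +58.869 in⁴
Total I = 117.39 in⁴.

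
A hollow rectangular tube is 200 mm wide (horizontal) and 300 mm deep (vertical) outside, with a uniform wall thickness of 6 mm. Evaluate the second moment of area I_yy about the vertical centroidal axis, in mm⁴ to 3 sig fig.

Break the section into simple shapes (no overlaps), measuring from the bottom-left corner of the bounding box.
Outer rectangle: 200 × 300, A = 60 000 mm², x = 100 mm, Ī = 200 000 000 mm⁴.
Inner void (subtracted): 188 × 288, A = 54 144 mm², x = 100 mm, Ī = 159 472 128 mm⁴.
By symmetry the centroid is at mid-width, x̄ = 100 mm.
All pieces are centred on the vertical centroidal axis, so I = ΣĪ (holes subtracted) = 40 527 872 mm⁴.

I_yy ≈ 4.05 × 10⁷ mm⁴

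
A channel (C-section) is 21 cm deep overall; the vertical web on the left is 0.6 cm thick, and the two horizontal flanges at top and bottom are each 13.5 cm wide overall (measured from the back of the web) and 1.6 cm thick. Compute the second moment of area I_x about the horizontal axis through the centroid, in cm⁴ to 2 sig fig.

I_x ≈ 4400 cm⁴

Break the section into simple shapes (no overlaps), measuring from the bottom-left corner of the bounding box.
Web: 0.6 × 21, A = 12.6 cm², y = 10.5 cm, Ī = 463.1 cm⁴.
Top flange (beyond web): 12.9 × 1.6, A = 20.64 cm², y = 20.2 cm, Ī = 4.403 cm⁴.
Bottom flange (beyond web): 12.9 × 1.6, A = 20.64 cm², y = 0.8 cm, Ī = 4.403 cm⁴.
By symmetry the centroid is at mid-height, ȳ = 10.5 cm.
Transfer each piece to the horizontal axis through the centroid using Ī + A·d² with d = y − 10.5:
  web: d = 0 cm → contributes +463.1 cm⁴
  top flange (beyond web): d = 9.7 cm → contributes +1 946 cm⁴
  bottom flange (beyond web): d = -9.7 cm → contributes +1 946 cm⁴
Total I = 4 356 cm⁴.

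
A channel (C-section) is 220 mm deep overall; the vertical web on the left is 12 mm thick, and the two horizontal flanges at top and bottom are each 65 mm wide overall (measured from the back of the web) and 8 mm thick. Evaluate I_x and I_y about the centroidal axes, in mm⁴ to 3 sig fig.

I_x ≈ 2.02 × 10⁷ mm⁴, I_y ≈ 9.08 × 10⁵ mm⁴

Decompose the section into non-overlapping parts with the origin at the bottom-left of its bounding rectangle.
Web: 12 × 220, A = 2 640 mm², y = 110 mm, Ī = 10 648 000 mm⁴.
Top flange (beyond web): 53 × 8, A = 424 mm², y = 216 mm, Ī = 2261.3 mm⁴.
Bottom flange (beyond web): 53 × 8, A = 424 mm², y = 4 mm, Ī = 2261.3 mm⁴.
By symmetry the centroid is at mid-height, ȳ = 110 mm.
Transfer each piece to the centroidal x-axis using Ī + A·d² with d = y − 110:
  web: d = 0 mm → contributes +10 648 000 mm⁴
  top flange (beyond web): d = 106 mm → contributes +4 766 325 mm⁴
  bottom flange (beyond web): d = -106 mm → contributes +4 766 325 mm⁴
Total I = 20 180 651 mm⁴.
For the y-axis: x̄ = 13.901 mm.
Repeating about the centroidal y-axis gives I_y = 908 121 mm⁴.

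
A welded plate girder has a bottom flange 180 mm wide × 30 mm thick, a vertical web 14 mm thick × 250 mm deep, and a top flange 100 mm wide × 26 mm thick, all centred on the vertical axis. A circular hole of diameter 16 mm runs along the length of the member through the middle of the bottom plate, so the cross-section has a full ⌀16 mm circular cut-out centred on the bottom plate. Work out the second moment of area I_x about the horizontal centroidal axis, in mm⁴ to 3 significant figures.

I_x ≈ 1.58 × 10⁸ mm⁴

Treat the section as a set of non-overlapping primitives; coordinates are from the bounding-box lower-left.
Bottom plate: 180 × 30, A = 5 400 mm², y = 15 mm, Ī = 405 000 mm⁴.
Web plate: 14 × 250, A = 3 500 mm², y = 155 mm, Ī = 18 229 167 mm⁴.
Top plate: 100 × 26, A = 2 600 mm², y = 293 mm, Ī = 146 467 mm⁴.
Hole (subtracted): ⌀16, A = 201.06 mm², y = 15 mm, Ī = 3 217 mm⁴.
Centroid: ȳ = ΣA·y / ΣA = 122.34 mm.
Transfer each piece to the horizontal centroidal axis using Ī + A·d² with d = y − 122.34:
  bottom plate: d = -107.34 mm → contributes +62 620 254 mm⁴
  web plate: d = 32.662 mm → contributes +21 963 098 mm⁴
  top plate: d = 170.66 mm → contributes +75 873 239 mm⁴
  hole: d = -107.34 mm → contributes −2 319 721 mm⁴
Total I = 158 136 871 mm⁴.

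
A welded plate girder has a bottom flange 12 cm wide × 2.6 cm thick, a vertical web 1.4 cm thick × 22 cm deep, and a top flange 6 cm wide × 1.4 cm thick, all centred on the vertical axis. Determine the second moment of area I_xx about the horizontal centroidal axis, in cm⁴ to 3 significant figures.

Treat the section as a set of non-overlapping primitives; coordinates are from the bounding-box lower-left.
Bottom plate: 12 × 2.6, A = 31.2 cm², y = 1.3 cm, Ī = 17.576 cm⁴.
Web plate: 1.4 × 22, A = 30.8 cm², y = 13.6 cm, Ī = 1242.3 cm⁴.
Top plate: 6 × 1.4, A = 8.4 cm², y = 25.3 cm, Ī = 1.372 cm⁴.
Centroid: ȳ = ΣA·y / ΣA = 9.5449 cm.
Transfer each piece to the horizontal centroidal axis using Ī + A·d² with d = y − 9.5449:
  bottom plate: d = -8.2449 cm → contributes +2138.5 cm⁴
  web plate: d = 4.0551 cm → contributes +1748.7 cm⁴
  top plate: d = 15.755 cm → contributes +2086.5 cm⁴
Total I = 5973.7 cm⁴.

I_xx ≈ 5970 cm⁴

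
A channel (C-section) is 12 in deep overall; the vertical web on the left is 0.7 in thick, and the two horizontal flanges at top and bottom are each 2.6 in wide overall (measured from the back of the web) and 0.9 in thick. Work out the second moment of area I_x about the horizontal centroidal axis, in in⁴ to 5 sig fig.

Decompose the section into non-overlapping parts with the origin at the bottom-left of its bounding rectangle.
Web: 0.7 × 12, A = 8.4 in², y = 6 in, Ī = 100.8 in⁴.
Top flange (beyond web): 1.9 × 0.9, A = 1.71 in², y = 11.55 in, Ī = 0.115425 in⁴.
Bottom flange (beyond web): 1.9 × 0.9, A = 1.71 in², y = 0.45 in, Ī = 0.115425 in⁴.
By symmetry the centroid is at mid-height, ȳ = 6 in.
Transfer each piece to the horizontal centroidal axis using Ī + A·d² with d = y − 6:
  web: d = 0 in → contributes +100.8 in⁴
  top flange (beyond web): d = 5.55 in → contributes +52.7877 in⁴
  bottom flange (beyond web): d = -5.55 in → contributes +52.7877 in⁴
Total I = 206.3754 in⁴.

I_x ≈ 206.38 in⁴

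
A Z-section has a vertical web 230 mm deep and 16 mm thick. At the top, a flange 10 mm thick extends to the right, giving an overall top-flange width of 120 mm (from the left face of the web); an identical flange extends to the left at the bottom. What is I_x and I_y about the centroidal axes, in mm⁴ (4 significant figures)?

I_x ≈ 4.141 × 10⁷ mm⁴, I_y ≈ 9.441 × 10⁶ mm⁴

Treat the section as a set of non-overlapping primitives; coordinates are from the bounding-box lower-left.
Web: 16 × 230, A = 3 680 mm², y = 115 mm, Ī = 16 222 667 mm⁴.
Top flange (beyond web): 104 × 10, A = 1 040 mm², y = 225 mm, Ī = 8666.67 mm⁴.
Bottom flange (beyond web): 104 × 10, A = 1 040 mm², y = 5 mm, Ī = 8666.67 mm⁴.
Centroid: ȳ = ΣA·y / ΣA = 115 mm.
Transfer each piece to the centroidal x-axis using Ī + A·d² with d = y − 115:
  web: d = 0 mm → contributes +16 222 667 mm⁴
  top flange (beyond web): d = 110 mm → contributes +12 592 667 mm⁴
  bottom flange (beyond web): d = -110 mm → contributes +12 592 667 mm⁴
Total I = 41 408 000 mm⁴.
For the y-axis: x̄ = 112 mm.
Repeating about the centroidal y-axis gives I_y = 9 441 280 mm⁴.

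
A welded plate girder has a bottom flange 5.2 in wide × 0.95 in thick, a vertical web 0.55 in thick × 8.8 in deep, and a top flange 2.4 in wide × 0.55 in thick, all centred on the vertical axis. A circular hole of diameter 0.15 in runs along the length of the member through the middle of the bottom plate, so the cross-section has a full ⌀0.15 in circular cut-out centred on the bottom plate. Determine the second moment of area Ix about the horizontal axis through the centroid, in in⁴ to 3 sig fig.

Treat the section as a set of non-overlapping primitives; coordinates are from the bounding-box lower-left.
Bottom plate: 5.2 × 0.95, A = 4.94 in², y = 0.475 in, Ī = 0.37153 in⁴.
Web plate: 0.55 × 8.8, A = 4.84 in², y = 5.35 in, Ī = 31.234 in⁴.
Top plate: 2.4 × 0.55, A = 1.32 in², y = 10.025 in, Ī = 0.033275 in⁴.
Hole (subtracted): ⌀0.15, A = 0.017671 in², y = 0.475 in, Ī = 0.00002485 in⁴.
Centroid: ȳ = ΣA·y / ΣA = 3.7416 in.
Transfer each piece to the horizontal axis through the centroid using Ī + A·d² with d = y − 3.7416:
  bottom plate: d = -3.2666 in → contributes +53.083 in⁴
  web plate: d = 1.6084 in → contributes +43.756 in⁴
  top plate: d = 6.2834 in → contributes +52.149 in⁴
  hole: d = -3.2666 in → contributes −0.18859 in⁴
Total I = 148.8 in⁴.

Ix ≈ 149 in⁴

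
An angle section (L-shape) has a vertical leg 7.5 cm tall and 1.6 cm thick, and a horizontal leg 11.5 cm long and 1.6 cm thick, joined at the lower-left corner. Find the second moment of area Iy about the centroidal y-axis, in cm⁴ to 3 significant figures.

Iy ≈ 358 cm⁴

Split into non-overlapping primitives; take the origin at the lower-left of the bounding box.
Vertical leg: 1.6 × 7.5, A = 12 cm², x = 0.8 cm, Ī = 2.56 cm⁴.
Horizontal leg (remainder): 9.9 × 1.6, A = 15.84 cm², x = 6.55 cm, Ī = 129.37 cm⁴.
Centroid: x̄ = ΣA·x / ΣA = 4.0716 cm.
Transfer each piece to the centroidal y-axis using Ī + A·d² with d = x − 4.0716:
  vertical leg: d = -3.2716 cm → contributes +131 cm⁴
  horizontal leg (remainder): d = 2.4784 cm → contributes +226.67 cm⁴
Total I = 357.67 cm⁴.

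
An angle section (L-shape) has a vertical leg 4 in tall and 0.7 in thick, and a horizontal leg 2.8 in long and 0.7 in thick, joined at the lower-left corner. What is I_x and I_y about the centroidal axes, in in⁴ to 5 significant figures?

I_x ≈ 6.4177 in⁴, I_y ≈ 2.5439 in⁴

Treat the section as a set of non-overlapping primitives; coordinates are from the bounding-box lower-left.
Vertical leg: 0.7 × 4, A = 2.8 in², y = 2 in, Ī = 3.733333 in⁴.
Horizontal leg (remainder): 2.1 × 0.7, A = 1.47 in², y = 0.35 in, Ī = 0.060025 in⁴.
Centroid: ȳ = ΣA·y / ΣA = 1.431967 in.
Transfer each piece to the centroidal x-axis using Ī + A·d² with d = y − 1.431967:
  vertical leg: d = 0.5680328 in → contributes +4.636785 in⁴
  horizontal leg (remainder): d = -1.081967 in → contributes +1.780885 in⁴
Total I = 6.41767 in⁴.
For the y-axis: x̄ = 0.8319672 in.
Repeating about the centroidal y-axis gives I_y = 2.54387 in⁴.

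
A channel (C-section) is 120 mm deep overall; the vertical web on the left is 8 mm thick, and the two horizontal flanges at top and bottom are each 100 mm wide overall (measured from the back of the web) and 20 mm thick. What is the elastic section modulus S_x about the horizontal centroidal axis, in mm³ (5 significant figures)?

S_x ≈ 1.7458 × 10⁵ mm³

Split into non-overlapping primitives; take the origin at the lower-left of the bounding box.
Web: 8 × 120, A = 960 mm², y = 60 mm, Ī = 1 152 000 mm⁴.
Top flange (beyond web): 92 × 20, A = 1 840 mm², y = 110 mm, Ī = 61333.33 mm⁴.
Bottom flange (beyond web): 92 × 20, A = 1 840 mm², y = 10 mm, Ī = 61333.33 mm⁴.
By symmetry the centroid is at mid-height, ȳ = 60 mm.
Transfer each piece to the horizontal centroidal axis using Ī + A·d² with d = y − 60:
  web: d = 0 mm → contributes +1 152 000 mm⁴
  top flange (beyond web): d = 50 mm → contributes +4 661 333 mm⁴
  bottom flange (beyond web): d = -50 mm → contributes +4 661 333 mm⁴
Total I = 10 474 667 mm⁴.
Extreme fibre distance c = 60 mm; S = I/c = 174577.8 mm³.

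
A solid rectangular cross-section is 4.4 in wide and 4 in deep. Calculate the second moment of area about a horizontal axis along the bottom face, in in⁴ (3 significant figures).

The section: 4.4 × 4, A = 17.6 in², y = 2 in, Ī = 23.467 in⁴.
Transfer it to the base of the section using Ī + A·d² with d = y − 0:
  the section: d = 2 in → contributes +93.867 in⁴
Total I = 93.867 in⁴.

I_base ≈ 93.9 in⁴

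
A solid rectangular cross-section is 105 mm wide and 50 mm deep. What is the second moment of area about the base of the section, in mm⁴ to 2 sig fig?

The section: 105 × 50, A = 5 250 mm², y = 25 mm, Ī = 1 093 750 mm⁴.
Transfer it to the base of the section using Ī + A·d² with d = y − 0:
  the section: d = 25 mm → contributes +4 375 000 mm⁴
Total I = 4 375 000 mm⁴.

I_base ≈ 4.4 × 10⁶ mm⁴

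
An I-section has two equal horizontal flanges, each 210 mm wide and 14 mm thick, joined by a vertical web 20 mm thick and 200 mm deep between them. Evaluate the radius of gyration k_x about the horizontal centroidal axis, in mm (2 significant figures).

Decompose the section into non-overlapping parts with the origin at the bottom-left of its bounding rectangle.
Bottom flange: 210 × 14, A = 2 940 mm², y = 7 mm, Ī = 48 020 mm⁴.
Web: 20 × 200, A = 4 000 mm², y = 114 mm, Ī = 13 333 333 mm⁴.
Top flange: 210 × 14, A = 2 940 mm², y = 221 mm, Ī = 48 020 mm⁴.
By symmetry the centroid is at mid-height, ȳ = 114 mm.
Transfer each piece to the horizontal centroidal axis using Ī + A·d² with d = y − 114:
  bottom flange: d = -107 mm → contributes +33 708 080 mm⁴
  web: d = 0 mm → contributes +13 333 333 mm⁴
  top flange: d = 107 mm → contributes +33 708 080 mm⁴
Total I = 80 749 493 mm⁴.
Radius of gyration: k = √(I/A) = √(80 749 493 / 9 880) = 90.4 mm.

k_x ≈ 90 mm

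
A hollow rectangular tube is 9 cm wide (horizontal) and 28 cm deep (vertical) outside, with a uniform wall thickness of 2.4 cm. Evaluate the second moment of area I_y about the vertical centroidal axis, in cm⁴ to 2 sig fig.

I_y ≈ 1600 cm⁴

Treat the section as a set of non-overlapping primitives; coordinates are from the bounding-box lower-left.
Outer rectangle: 9 × 28, A = 252 cm², x = 4.5 cm, Ī = 1 701 cm⁴.
Inner void (subtracted): 4.2 × 23.2, A = 97.44 cm², x = 4.5 cm, Ī = 143.2 cm⁴.
By symmetry the centroid is at mid-width, x̄ = 4.5 cm.
All pieces are centred on the vertical centroidal axis, so I = ΣĪ (holes subtracted) = 1 558 cm⁴.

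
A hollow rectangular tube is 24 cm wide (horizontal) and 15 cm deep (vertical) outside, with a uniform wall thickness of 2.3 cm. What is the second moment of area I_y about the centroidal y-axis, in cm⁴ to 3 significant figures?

Break the section into simple shapes (no overlaps), measuring from the bottom-left corner of the bounding box.
Outer rectangle: 24 × 15, A = 360 cm², x = 12 cm, Ī = 17 280 cm⁴.
Inner void (subtracted): 19.4 × 10.4, A = 201.76 cm², x = 12 cm, Ī = 6327.9 cm⁴.
By symmetry the centroid is at mid-width, x̄ = 12 cm.
All pieces are centred on the centroidal y-axis, so I = ΣĪ (holes subtracted) = 10 952 cm⁴.

I_y ≈ 1.10 × 10⁴ cm⁴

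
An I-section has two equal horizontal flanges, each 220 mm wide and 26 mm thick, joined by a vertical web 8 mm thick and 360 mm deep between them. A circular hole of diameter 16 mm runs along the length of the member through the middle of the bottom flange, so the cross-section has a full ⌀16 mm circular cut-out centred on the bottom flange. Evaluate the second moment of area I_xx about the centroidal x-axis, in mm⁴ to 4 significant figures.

I_xx ≈ 4.503 × 10⁸ mm⁴

Decompose the section into non-overlapping parts with the origin at the bottom-left of its bounding rectangle.
Bottom flange: 220 × 26, A = 5 720 mm², y = 13 mm, Ī = 322 227 mm⁴.
Web: 8 × 360, A = 2 880 mm², y = 206 mm, Ī = 31 104 000 mm⁴.
Top flange: 220 × 26, A = 5 720 mm², y = 399 mm, Ī = 322 227 mm⁴.
Hole (subtracted): ⌀16, A = 201.062 mm², y = 13 mm, Ī = 3216.99 mm⁴.
Centroid: ȳ = ΣA·y / ΣA = 208.748 mm.
Transfer each piece to the centroidal x-axis using Ī + A·d² with d = y − 208.748:
  bottom flange: d = -195.748 mm → contributes +219 498 035 mm⁴
  web: d = -2.74843 mm → contributes +31 125 755 mm⁴
  top flange: d = 190.252 mm → contributes +207 361 395 mm⁴
  hole: d = -195.748 mm → contributes −7 707 397 mm⁴
Total I = 450 277 788 mm⁴.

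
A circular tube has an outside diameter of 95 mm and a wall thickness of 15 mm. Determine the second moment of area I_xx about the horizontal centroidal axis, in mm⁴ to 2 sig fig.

Decompose the section into non-overlapping parts with the origin at the bottom-left of its bounding rectangle.
Outer circle: ⌀95, A = 7 088 mm², y = 47.5 mm, Ī = 3 998 198 mm⁴.
Bore (subtracted): ⌀65, A = 3 318 mm², y = 47.5 mm, Ī = 876 241 mm⁴.
By symmetry the centroid is at mid-height, ȳ = 47.5 mm.
All pieces are centred on the horizontal centroidal axis, so I = ΣĪ (holes subtracted) = 3 121 958 mm⁴.

I_xx ≈ 3.1 × 10⁶ mm⁴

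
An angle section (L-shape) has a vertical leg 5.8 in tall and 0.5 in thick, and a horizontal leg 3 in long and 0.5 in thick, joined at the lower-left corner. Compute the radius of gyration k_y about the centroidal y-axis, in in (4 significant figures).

Decompose the section into non-overlapping parts with the origin at the bottom-left of its bounding rectangle.
Vertical leg: 0.5 × 5.8, A = 2.9 in², x = 0.25 in, Ī = 0.0604167 in⁴.
Horizontal leg (remainder): 2.5 × 0.5, A = 1.25 in², x = 1.75 in, Ī = 0.651042 in⁴.
Centroid: x̄ = ΣA·x / ΣA = 0.701807 in.
Transfer each piece to the centroidal y-axis using Ī + A·d² with d = x − 0.701807:
  vertical leg: d = -0.451807 in → contributes +0.652393 in⁴
  horizontal leg (remainder): d = 1.04819 in → contributes +2.02443 in⁴
Total I = 2.67682 in⁴.
Radius of gyration: k = √(I/A) = √(2.67682 / 4.15) = 0.803129 in.

k_y ≈ 0.8031 in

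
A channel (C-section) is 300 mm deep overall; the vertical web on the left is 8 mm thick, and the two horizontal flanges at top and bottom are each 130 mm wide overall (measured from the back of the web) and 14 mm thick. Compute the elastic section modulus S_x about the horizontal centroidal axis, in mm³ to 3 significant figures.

Decompose the section into non-overlapping parts with the origin at the bottom-left of its bounding rectangle.
Web: 8 × 300, A = 2 400 mm², y = 150 mm, Ī = 18 000 000 mm⁴.
Top flange (beyond web): 122 × 14, A = 1 708 mm², y = 293 mm, Ī = 27 897 mm⁴.
Bottom flange (beyond web): 122 × 14, A = 1 708 mm², y = 7 mm, Ī = 27 897 mm⁴.
By symmetry the centroid is at mid-height, ȳ = 150 mm.
Transfer each piece to the horizontal centroidal axis using Ī + A·d² with d = y − 150:
  web: d = 0 mm → contributes +18 000 000 mm⁴
  top flange (beyond web): d = 143 mm → contributes +34 954 789 mm⁴
  bottom flange (beyond web): d = -143 mm → contributes +34 954 789 mm⁴
Total I = 87 909 579 mm⁴.
Extreme fibre distance c = 150 mm; S = I/c = 586 064 mm³.

S_x ≈ 5.86 × 10⁵ mm³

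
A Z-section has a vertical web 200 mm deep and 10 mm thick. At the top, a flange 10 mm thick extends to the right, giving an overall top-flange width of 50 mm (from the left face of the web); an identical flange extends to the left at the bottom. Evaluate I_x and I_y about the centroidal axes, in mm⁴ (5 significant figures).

Treat the section as a set of non-overlapping primitives; coordinates are from the bounding-box lower-left.
Web: 10 × 200, A = 2 000 mm², y = 100 mm, Ī = 6 666 667 mm⁴.
Top flange (beyond web): 40 × 10, A = 400 mm², y = 195 mm, Ī = 3333.333 mm⁴.
Bottom flange (beyond web): 40 × 10, A = 400 mm², y = 5 mm, Ī = 3333.333 mm⁴.
Centroid: ȳ = ΣA·y / ΣA = 100 mm.
Transfer each piece to the centroidal x-axis using Ī + A·d² with d = y − 100:
  web: d = 0 mm → contributes +6 666 667 mm⁴
  top flange (beyond web): d = 95 mm → contributes +3 613 333 mm⁴
  bottom flange (beyond web): d = -95 mm → contributes +3 613 333 mm⁴
Total I = 13 893 333 mm⁴.
For the y-axis: x̄ = 45 mm.
Repeating about the centroidal y-axis gives I_y = 623333.3 mm⁴.

I_x ≈ 1.3893 × 10⁷ mm⁴, I_y ≈ 6.2333 × 10⁵ mm⁴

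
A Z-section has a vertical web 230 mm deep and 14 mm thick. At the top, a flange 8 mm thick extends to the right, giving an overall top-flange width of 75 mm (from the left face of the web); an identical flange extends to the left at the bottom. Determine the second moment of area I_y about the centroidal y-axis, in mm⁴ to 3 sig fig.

Break the section into simple shapes (no overlaps), measuring from the bottom-left corner of the bounding box.
Web: 14 × 230, A = 3 220 mm², x = 68 mm, Ī = 52 593 mm⁴.
Top flange (beyond web): 61 × 8, A = 488 mm², x = 105.5 mm, Ī = 151 321 mm⁴.
Bottom flange (beyond web): 61 × 8, A = 488 mm², x = 30.5 mm, Ī = 151 321 mm⁴.
Centroid: x̄ = ΣA·x / ΣA = 68 mm.
Transfer each piece to the centroidal y-axis using Ī + A·d² with d = x − 68:
  web: d = 0 mm → contributes +52 593 mm⁴
  top flange (beyond web): d = 37.5 mm → contributes +837 571 mm⁴
  bottom flange (beyond web): d = -37.5 mm → contributes +837 571 mm⁴
Total I = 1 727 735 mm⁴.

I_y ≈ 1.73 × 10⁶ mm⁴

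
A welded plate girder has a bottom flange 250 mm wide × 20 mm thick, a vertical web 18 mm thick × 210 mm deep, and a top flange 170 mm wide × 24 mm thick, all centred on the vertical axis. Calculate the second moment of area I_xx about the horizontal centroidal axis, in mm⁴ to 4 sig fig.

Decompose the section into non-overlapping parts with the origin at the bottom-left of its bounding rectangle.
Bottom plate: 250 × 20, A = 5 000 mm², y = 10 mm, Ī = 166 667 mm⁴.
Web plate: 18 × 210, A = 3 780 mm², y = 125 mm, Ī = 13 891 500 mm⁴.
Top plate: 170 × 24, A = 4 080 mm², y = 242 mm, Ī = 195 840 mm⁴.
Centroid: ȳ = ΣA·y / ΣA = 117.407 mm.
Transfer each piece to the horizontal centroidal axis using Ī + A·d² with d = y − 117.407:
  bottom plate: d = -107.407 mm → contributes +57 848 484 mm⁴
  web plate: d = 7.59253 mm → contributes +14 109 404 mm⁴
  top plate: d = 124.593 mm → contributes +63 530 903 mm⁴
Total I = 135 488 792 mm⁴.

I_xx ≈ 1.355 × 10⁸ mm⁴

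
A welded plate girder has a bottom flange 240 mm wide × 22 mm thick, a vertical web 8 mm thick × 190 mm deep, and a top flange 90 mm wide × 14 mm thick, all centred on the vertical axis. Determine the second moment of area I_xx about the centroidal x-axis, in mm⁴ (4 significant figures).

I_xx ≈ 5.418 × 10⁷ mm⁴

Split into non-overlapping primitives; take the origin at the lower-left of the bounding box.
Bottom plate: 240 × 22, A = 5 280 mm², y = 11 mm, Ī = 212 960 mm⁴.
Web plate: 8 × 190, A = 1 520 mm², y = 117 mm, Ī = 4 572 667 mm⁴.
Top plate: 90 × 14, A = 1 260 mm², y = 219 mm, Ī = 20 580 mm⁴.
Centroid: ȳ = ΣA·y / ΣA = 63.5062 mm.
Transfer each piece to the centroidal x-axis using Ī + A·d² with d = y − 63.5062:
  bottom plate: d = -52.5062 mm → contributes +14 769 399 mm⁴
  web plate: d = 53.4938 mm → contributes +8 922 278 mm⁴
  top plate: d = 155.494 mm → contributes +30 485 264 mm⁴
Total I = 54 176 941 mm⁴.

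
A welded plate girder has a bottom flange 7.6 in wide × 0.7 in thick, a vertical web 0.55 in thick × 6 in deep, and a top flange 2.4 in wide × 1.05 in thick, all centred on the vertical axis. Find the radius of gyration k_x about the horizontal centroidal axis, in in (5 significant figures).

k_x ≈ 2.9078 in

Break the section into simple shapes (no overlaps), measuring from the bottom-left corner of the bounding box.
Bottom plate: 7.6 × 0.7, A = 5.32 in², y = 0.35 in, Ī = 0.2172333 in⁴.
Web plate: 0.55 × 6, A = 3.3 in², y = 3.7 in, Ī = 9.9 in⁴.
Top plate: 2.4 × 1.05, A = 2.52 in², y = 7.225 in, Ī = 0.231525 in⁴.
Centroid: ȳ = ΣA·y / ΣA = 2.897576 in.
Transfer each piece to the horizontal centroidal axis using Ī + A·d² with d = y − 2.897576:
  bottom plate: d = -2.547576 in → contributes +34.7448 in⁴
  web plate: d = 0.8024237 in → contributes +12.02482 in⁴
  top plate: d = 4.327424 in → contributes +47.42255 in⁴
Total I = 94.19217 in⁴.
Radius of gyration: k = √(I/A) = √(94.19217 / 11.14) = 2.907802 in.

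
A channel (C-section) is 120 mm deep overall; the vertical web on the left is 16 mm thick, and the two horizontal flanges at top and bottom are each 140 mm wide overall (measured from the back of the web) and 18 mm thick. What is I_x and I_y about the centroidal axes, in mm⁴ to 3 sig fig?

I_x ≈ 1.40 × 10⁷ mm⁴, I_y ≈ 1.23 × 10⁷ mm⁴

Decompose the section into non-overlapping parts with the origin at the bottom-left of its bounding rectangle.
Web: 16 × 120, A = 1 920 mm², y = 60 mm, Ī = 2 304 000 mm⁴.
Top flange (beyond web): 124 × 18, A = 2 232 mm², y = 111 mm, Ī = 60 264 mm⁴.
Bottom flange (beyond web): 124 × 18, A = 2 232 mm², y = 9 mm, Ī = 60 264 mm⁴.
By symmetry the centroid is at mid-height, ȳ = 60 mm.
Transfer each piece to the centroidal x-axis using Ī + A·d² with d = y − 60:
  web: d = 0 mm → contributes +2 304 000 mm⁴
  top flange (beyond web): d = 51 mm → contributes +5 865 696 mm⁴
  bottom flange (beyond web): d = -51 mm → contributes +5 865 696 mm⁴
Total I = 14 035 392 mm⁴.
For the y-axis: x̄ = 56.947 mm.
Repeating about the centroidal y-axis gives I_y = 12 339 358 mm⁴.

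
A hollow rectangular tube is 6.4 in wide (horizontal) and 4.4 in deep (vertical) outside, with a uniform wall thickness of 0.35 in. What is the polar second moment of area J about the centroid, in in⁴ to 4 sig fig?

Decompose the section into non-overlapping parts with the origin at the bottom-left of its bounding rectangle.
Outer rectangle: 6.4 × 4.4, A = 28.16 in², y = 2.2 in, Ī = 45.4315 in⁴.
Inner void (subtracted): 5.7 × 3.7, A = 21.09 in², y = 2.2 in, Ī = 24.0602 in⁴.
By symmetry the centroid is at mid-height, ȳ = 2.2 in.
All pieces are centred on the centroidal x-axis, so I = ΣĪ (holes subtracted) = 21.3713 in⁴.
Repeating about the centroidal y-axis gives I_y = 39.0183 in⁴.
Polar second moment: J = I_x + I_y = 60.3896 in⁴.

J ≈ 60.39 in⁴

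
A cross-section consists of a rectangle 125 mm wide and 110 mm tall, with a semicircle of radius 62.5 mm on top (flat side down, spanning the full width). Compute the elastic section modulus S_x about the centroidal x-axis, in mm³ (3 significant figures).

S_x ≈ 4.74 × 10⁵ mm³

Treat the section as a set of non-overlapping primitives; coordinates are from the bounding-box lower-left.
Rectangular body: 125 × 110, A = 13 750 mm², y = 55 mm, Ī = 13 864 583 mm⁴.
Semicircular cap: semicircle r = 62.5, A = 6135.9 mm², y = 136.53 mm, Ī = 1 674 758 mm⁴.
Centroid: ȳ = ΣA·y / ΣA = 80.155 mm.
Transfer each piece to the centroidal x-axis using Ī + A·d² with d = y − 80.155:
  rectangular body: d = -25.155 mm → contributes +22 565 428 mm⁴
  semicircular cap: d = 56.371 mm → contributes +21 172 494 mm⁴
Total I = 43 737 922 mm⁴.
Extreme fibre distance c = 92.345 mm; S = I/c = 473 638 mm³.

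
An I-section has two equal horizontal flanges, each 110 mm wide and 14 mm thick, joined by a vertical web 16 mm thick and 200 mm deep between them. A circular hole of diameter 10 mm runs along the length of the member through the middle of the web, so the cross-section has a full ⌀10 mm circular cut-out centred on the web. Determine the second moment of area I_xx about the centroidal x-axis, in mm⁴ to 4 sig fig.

Decompose the section into non-overlapping parts with the origin at the bottom-left of its bounding rectangle.
Bottom flange: 110 × 14, A = 1 540 mm², y = 7 mm, Ī = 25153.3 mm⁴.
Web: 16 × 200, A = 3 200 mm², y = 114 mm, Ī = 10 666 667 mm⁴.
Top flange: 110 × 14, A = 1 540 mm², y = 221 mm, Ī = 25153.3 mm⁴.
Hole (subtracted): ⌀10, A = 78.5398 mm², y = 114 mm, Ī = 490.874 mm⁴.
By symmetry the centroid is at mid-height, ȳ = 114 mm.
Transfer each piece to the centroidal x-axis using Ī + A·d² with d = y − 114:
  bottom flange: d = -107 mm → contributes +17 656 613 mm⁴
  web: d = 0 mm → contributes +10 666 667 mm⁴
  top flange: d = 107 mm → contributes +17 656 613 mm⁴
  hole: d = 0 mm → contributes −490.874 mm⁴
Total I = 45 979 402 mm⁴.

I_xx ≈ 4.598 × 10⁷ mm⁴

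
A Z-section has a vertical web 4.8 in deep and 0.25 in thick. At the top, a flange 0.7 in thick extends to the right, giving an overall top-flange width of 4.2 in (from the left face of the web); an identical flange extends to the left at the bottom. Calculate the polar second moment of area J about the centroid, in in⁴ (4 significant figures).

J ≈ 57.35 in⁴

Split into non-overlapping primitives; take the origin at the lower-left of the bounding box.
Web: 0.25 × 4.8, A = 1.2 in², y = 2.4 in, Ī = 2.304 in⁴.
Top flange (beyond web): 3.95 × 0.7, A = 2.765 in², y = 4.45 in, Ī = 0.112904 in⁴.
Bottom flange (beyond web): 3.95 × 0.7, A = 2.765 in², y = 0.35 in, Ī = 0.112904 in⁴.
Centroid: ȳ = ΣA·y / ΣA = 2.4 in.
Transfer each piece to the centroidal x-axis using Ī + A·d² with d = y − 2.4:
  web: d = 0 in → contributes +2.304 in⁴
  top flange (beyond web): d = 2.05 in → contributes +11.7328 in⁴
  bottom flange (beyond web): d = -2.05 in → contributes +11.7328 in⁴
Total I = 25.7696 in⁴.
For the y-axis: x̄ = 4.075 in.
Repeating about the centroidal y-axis gives I_y = 31.5837 in⁴.
Polar second moment: J = I_x + I_y = 57.3533 in⁴.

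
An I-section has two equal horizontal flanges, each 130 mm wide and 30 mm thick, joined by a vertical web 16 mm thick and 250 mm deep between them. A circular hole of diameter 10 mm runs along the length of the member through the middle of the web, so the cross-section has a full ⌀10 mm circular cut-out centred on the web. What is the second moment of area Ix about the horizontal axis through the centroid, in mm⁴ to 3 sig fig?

Treat the section as a set of non-overlapping primitives; coordinates are from the bounding-box lower-left.
Bottom flange: 130 × 30, A = 3 900 mm², y = 15 mm, Ī = 292 500 mm⁴.
Web: 16 × 250, A = 4 000 mm², y = 155 mm, Ī = 20 833 333 mm⁴.
Top flange: 130 × 30, A = 3 900 mm², y = 295 mm, Ī = 292 500 mm⁴.
Hole (subtracted): ⌀10, A = 78.54 mm², y = 155 mm, Ī = 490.87 mm⁴.
By symmetry the centroid is at mid-height, ȳ = 155 mm.
Transfer each piece to the horizontal axis through the centroid using Ī + A·d² with d = y − 155:
  bottom flange: d = -140 mm → contributes +76 732 500 mm⁴
  web: d = 0 mm → contributes +20 833 333 mm⁴
  top flange: d = 140 mm → contributes +76 732 500 mm⁴
  hole: d = 0 mm → contributes −490.87 mm⁴
Total I = 174 297 842 mm⁴.

Ix ≈ 1.74 × 10⁸ mm⁴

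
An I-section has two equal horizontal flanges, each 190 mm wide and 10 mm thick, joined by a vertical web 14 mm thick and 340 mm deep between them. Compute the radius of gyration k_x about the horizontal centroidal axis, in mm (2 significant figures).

Split into non-overlapping primitives; take the origin at the lower-left of the bounding box.
Bottom flange: 190 × 10, A = 1 900 mm², y = 5 mm, Ī = 15 833 mm⁴.
Web: 14 × 340, A = 4 760 mm², y = 180 mm, Ī = 45 854 667 mm⁴.
Top flange: 190 × 10, A = 1 900 mm², y = 355 mm, Ī = 15 833 mm⁴.
By symmetry the centroid is at mid-height, ȳ = 180 mm.
Transfer each piece to the horizontal centroidal axis using Ī + A·d² with d = y − 180:
  bottom flange: d = -175 mm → contributes +58 203 333 mm⁴
  web: d = 0 mm → contributes +45 854 667 mm⁴
  top flange: d = 175 mm → contributes +58 203 333 mm⁴
Total I = 162 261 333 mm⁴.
Radius of gyration: k = √(I/A) = √(162 261 333 / 8 560) = 137.7 mm.

k_x ≈ 140 mm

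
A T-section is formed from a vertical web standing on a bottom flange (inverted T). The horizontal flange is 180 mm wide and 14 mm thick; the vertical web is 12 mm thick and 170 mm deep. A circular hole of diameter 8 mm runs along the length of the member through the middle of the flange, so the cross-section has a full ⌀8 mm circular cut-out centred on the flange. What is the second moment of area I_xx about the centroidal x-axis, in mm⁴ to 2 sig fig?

I_xx ≈ 1.4 × 10⁷ mm⁴

Split into non-overlapping primitives; take the origin at the lower-left of the bounding box.
Flange: 180 × 14, A = 2 520 mm², y = 7 mm, Ī = 41 160 mm⁴.
Web: 12 × 170, A = 2 040 mm², y = 99 mm, Ī = 4 913 000 mm⁴.
Hole (subtracted): ⌀8, A = 50.27 mm², y = 7 mm, Ī = 201.1 mm⁴.
Centroid: ȳ = ΣA·y / ΣA = 48.62 mm.
Transfer each piece to the centroidal x-axis using Ī + A·d² with d = y − 48.62:
  flange: d = -41.62 mm → contributes +4 405 661 mm⁴
  web: d = 50.38 mm → contributes +10 091 505 mm⁴
  hole: d = -41.62 mm → contributes −87 258 mm⁴
Total I = 14 409 908 mm⁴.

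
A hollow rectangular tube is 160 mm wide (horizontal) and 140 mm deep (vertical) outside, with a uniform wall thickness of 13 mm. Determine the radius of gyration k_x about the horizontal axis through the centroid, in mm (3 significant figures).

Treat the section as a set of non-overlapping primitives; coordinates are from the bounding-box lower-left.
Outer rectangle: 160 × 140, A = 22 400 mm², y = 70 mm, Ī = 36 586 667 mm⁴.
Inner void (subtracted): 134 × 114, A = 15 276 mm², y = 70 mm, Ī = 16 543 908 mm⁴.
By symmetry the centroid is at mid-height, ȳ = 70 mm.
All pieces are centred on the horizontal axis through the centroid, so I = ΣĪ (holes subtracted) = 20 042 759 mm⁴.
Radius of gyration: k = √(I/A) = √(20 042 759 / 7 124) = 53.042 mm.

k_x ≈ 53.0 mm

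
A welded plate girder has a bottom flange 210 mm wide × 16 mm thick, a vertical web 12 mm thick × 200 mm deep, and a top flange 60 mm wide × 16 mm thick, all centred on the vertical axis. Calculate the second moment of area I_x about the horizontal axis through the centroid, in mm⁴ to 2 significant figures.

Decompose the section into non-overlapping parts with the origin at the bottom-left of its bounding rectangle.
Bottom plate: 210 × 16, A = 3 360 mm², y = 8 mm, Ī = 71 680 mm⁴.
Web plate: 12 × 200, A = 2 400 mm², y = 116 mm, Ī = 8 000 000 mm⁴.
Top plate: 60 × 16, A = 960 mm², y = 224 mm, Ī = 20 480 mm⁴.
Centroid: ȳ = ΣA·y / ΣA = 77.43 mm.
Transfer each piece to the horizontal axis through the centroid using Ī + A·d² with d = y − 77.43:
  bottom plate: d = -69.43 mm → contributes +16 267 977 mm⁴
  web plate: d = 38.57 mm → contributes +11 570 612 mm⁴
  top plate: d = 146.6 mm → contributes +20 644 336 mm⁴
Total I = 48 482 926 mm⁴.

I_x ≈ 4.8 × 10⁷ mm⁴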